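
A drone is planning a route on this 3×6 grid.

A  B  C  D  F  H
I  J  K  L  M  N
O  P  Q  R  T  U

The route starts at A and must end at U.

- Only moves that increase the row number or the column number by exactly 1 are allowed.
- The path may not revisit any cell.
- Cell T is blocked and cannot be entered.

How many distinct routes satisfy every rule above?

6

A right/down-only route from A to U makes exactly 2 down-moves and 5 right-moves in some order.
With no other constraints that would be C(7,2) = 21 routes.
Subtract routes through each blocked cell (inclusion–exclusion for overlaps): − through T: 15 → 6.
That gives 6 routes.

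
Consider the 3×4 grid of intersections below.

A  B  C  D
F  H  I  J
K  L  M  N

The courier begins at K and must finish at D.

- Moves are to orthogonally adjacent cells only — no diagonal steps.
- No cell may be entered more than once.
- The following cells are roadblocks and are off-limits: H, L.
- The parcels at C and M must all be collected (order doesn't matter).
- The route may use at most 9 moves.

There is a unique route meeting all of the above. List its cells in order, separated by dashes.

K - F - A - B - C - I - M - N - J - D

The budget equals the shortest possible length, so every move has to be on a shortest route through the required cells.
Route from K: 2× up (reaching A), 2× right (reaching C), 2× down (reaching M), right to N, 2× up (reaching D) — 9 moves in all.
Check: all required cells visited; 9 ≤ 9 moves.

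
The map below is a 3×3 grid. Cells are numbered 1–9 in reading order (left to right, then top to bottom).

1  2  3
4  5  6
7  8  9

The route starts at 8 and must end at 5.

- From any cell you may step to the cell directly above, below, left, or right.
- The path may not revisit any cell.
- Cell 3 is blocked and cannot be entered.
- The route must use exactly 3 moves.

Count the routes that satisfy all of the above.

Need simple routes of exactly 3 moves from 8 to 5 (Manhattan distance 1, so 1 moves are spent on a detour and 1 undoing it).
Enumerating: 8 7 4 5 | 8 9 6 5.
That gives 2 routes.

2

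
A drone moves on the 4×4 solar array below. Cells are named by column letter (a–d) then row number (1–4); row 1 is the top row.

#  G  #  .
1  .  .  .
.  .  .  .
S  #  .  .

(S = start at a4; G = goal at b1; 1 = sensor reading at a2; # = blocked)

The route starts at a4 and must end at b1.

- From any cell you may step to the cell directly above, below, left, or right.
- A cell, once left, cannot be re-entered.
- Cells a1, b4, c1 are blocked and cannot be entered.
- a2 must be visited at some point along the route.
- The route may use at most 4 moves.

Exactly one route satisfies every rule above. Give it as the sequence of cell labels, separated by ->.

a4 -> a3 -> a2 -> b2 -> b1

The budget equals the shortest possible length, so every move has to be on a shortest route through the required cells.
Route from a4: 2× up (reaching a2), right to b2, up to b1 — 4 moves in all.
Check: all required cells visited; 4 ≤ 4 moves.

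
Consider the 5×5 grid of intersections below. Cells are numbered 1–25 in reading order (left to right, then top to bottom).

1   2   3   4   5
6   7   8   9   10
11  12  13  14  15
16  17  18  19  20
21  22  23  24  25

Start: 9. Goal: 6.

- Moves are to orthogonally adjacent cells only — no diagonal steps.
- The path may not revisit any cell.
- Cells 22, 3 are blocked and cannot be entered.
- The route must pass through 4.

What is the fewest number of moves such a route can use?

9

Any route passes through 4 somewhere between 9 and 6. Summing Manhattan distances along the two legs (9 → 4 → 6) gives a lower bound of 1 + 4 = 5 moves.
The shortest route satisfying every rule uses 9 moves: 9 → 4 → 5 → 10 → 15 → 14 → 13 → 8 → 7 → 6.
The no-revisit rule (legs can't share cells) pushes the minimum above the 5-move bound; an exhaustive check rules out every length from 5 to 8 (on a 4-connected grid the length of any start-to-goal walk has the same parity as the Manhattan bound, so only lengths 5, 7, 9, … need checking), leaving 9 as the minimum.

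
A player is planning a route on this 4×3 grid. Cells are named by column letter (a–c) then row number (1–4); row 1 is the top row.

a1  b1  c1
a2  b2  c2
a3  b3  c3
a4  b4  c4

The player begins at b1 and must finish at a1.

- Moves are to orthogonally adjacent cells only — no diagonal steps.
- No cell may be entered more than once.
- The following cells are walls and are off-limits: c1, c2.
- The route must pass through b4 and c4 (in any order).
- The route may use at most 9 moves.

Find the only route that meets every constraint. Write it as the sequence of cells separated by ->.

The budget equals the shortest possible length, so every move has to be on a shortest route through the required cells.
Route from b1: 2× down (reaching b3), right to c3, down to c4, 2× left (reaching a4), 3× up (reaching a1) — 9 moves in all.
Check: all required cells visited; 9 ≤ 9 moves.

b1 -> b2 -> b3 -> c3 -> c4 -> b4 -> a4 -> a3 -> a2 -> a1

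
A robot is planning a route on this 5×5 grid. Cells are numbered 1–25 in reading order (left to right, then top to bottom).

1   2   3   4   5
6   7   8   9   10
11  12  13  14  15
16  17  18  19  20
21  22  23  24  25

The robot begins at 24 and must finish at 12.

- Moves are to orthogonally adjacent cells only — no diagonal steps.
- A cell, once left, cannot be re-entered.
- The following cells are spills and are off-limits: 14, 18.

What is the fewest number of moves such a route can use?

The Manhattan distance from 24 to 12 is |5−3| + |4−2| = 4, so at least 4 moves are needed.
A route of 4 moves achieves this: 24 → 23 → 22 → 17 → 12.
Since 4 matches the lower bound, it is optimal.

4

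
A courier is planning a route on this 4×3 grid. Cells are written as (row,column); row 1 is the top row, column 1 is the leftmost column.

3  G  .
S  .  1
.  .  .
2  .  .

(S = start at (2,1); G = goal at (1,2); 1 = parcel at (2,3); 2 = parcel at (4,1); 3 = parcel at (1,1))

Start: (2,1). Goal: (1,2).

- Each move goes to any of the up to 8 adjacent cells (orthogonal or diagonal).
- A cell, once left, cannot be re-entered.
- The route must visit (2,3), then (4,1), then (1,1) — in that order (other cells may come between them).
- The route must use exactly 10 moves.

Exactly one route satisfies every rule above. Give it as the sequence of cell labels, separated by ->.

(2,1) -> (3,2) -> (2,3) -> (3,3) -> (4,3) -> (4,2) -> (4,1) -> (3,1) -> (2,2) -> (1,1) -> (1,2)

The waypoints must appear in the order (2,3), (4,1), (1,1), with no cell reused.
Route from (2,1): down-right to (3,2), up-right to (2,3), 2× down (reaching (4,3)), 2× left (reaching (4,1)), up to (3,1), up-right to (2,2), up-left to (1,1), right to (1,2) — 10 moves in all.
Check: order respected (1 at step 2, 2 at step 6, 3 at step 9); 10 moves as required.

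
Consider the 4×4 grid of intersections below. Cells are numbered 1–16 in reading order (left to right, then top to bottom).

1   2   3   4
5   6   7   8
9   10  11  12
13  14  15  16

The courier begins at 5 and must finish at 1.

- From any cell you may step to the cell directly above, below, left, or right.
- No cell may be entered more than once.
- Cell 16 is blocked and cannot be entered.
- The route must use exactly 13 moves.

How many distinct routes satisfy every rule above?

8

Need simple routes of exactly 13 moves from 5 to 1 (Manhattan distance 1, so 6 moves are spent on a detour and 6 undoing it).
Enumerating: 5 9 13 14 10 6 7 11 12 8 4 3 2 1 | 5 9 13 14 10 11 12 8 4 3 7 6 2 1 | 5 9 13 14 15 11 10 6 7 8 4 3 2 1 | 5 9 13 14 15 11 12 8 4 3 7 6 2 1 | 5 9 10 14 15 11 12 8 4 3 7 6 2 1 | 5 6 10 9 13 14 15 11 7 8 4 3 2 1 | 5 6 10 9 13 14 15 11 12 8 4 3 2 1 | 5 6 10 9 13 14 15 11 12 8 7 3 2 1.
That gives 8 routes.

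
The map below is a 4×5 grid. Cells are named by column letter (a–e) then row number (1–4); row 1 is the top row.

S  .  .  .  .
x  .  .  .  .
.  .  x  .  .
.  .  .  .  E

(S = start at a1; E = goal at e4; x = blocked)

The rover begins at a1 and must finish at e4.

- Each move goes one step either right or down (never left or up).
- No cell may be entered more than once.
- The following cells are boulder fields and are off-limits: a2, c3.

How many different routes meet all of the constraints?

11

A right/down-only route from a1 to e4 makes exactly 3 down-moves and 4 right-moves in some order.
With no other constraints that would be C(7,3) = 35 routes.
Subtract routes through each blocked cell (inclusion–exclusion for overlaps): − through a2: 15 − through c3: 18 + through a2&c3: 9 → 11.
That gives 11 routes.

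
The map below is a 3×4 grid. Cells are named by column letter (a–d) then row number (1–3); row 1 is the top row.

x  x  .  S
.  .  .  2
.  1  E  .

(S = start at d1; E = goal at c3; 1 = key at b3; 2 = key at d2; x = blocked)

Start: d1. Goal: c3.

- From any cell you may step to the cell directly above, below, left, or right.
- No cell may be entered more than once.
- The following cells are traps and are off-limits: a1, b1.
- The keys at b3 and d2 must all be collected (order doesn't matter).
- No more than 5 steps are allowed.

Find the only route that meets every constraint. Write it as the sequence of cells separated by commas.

The budget equals the shortest possible length, so every move has to be on a shortest route through the required cells.
Route from d1: down to d2, 2× left (reaching b2), down to b3, right to c3 — 5 moves in all.
Check: all required cells visited; 5 ≤ 5 moves.

d1, d2, c2, b2, b3, c3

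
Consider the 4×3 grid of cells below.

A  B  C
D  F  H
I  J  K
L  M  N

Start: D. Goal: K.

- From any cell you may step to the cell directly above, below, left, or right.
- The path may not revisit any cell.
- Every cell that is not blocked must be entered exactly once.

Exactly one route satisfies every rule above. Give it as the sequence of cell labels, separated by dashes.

D - A - B - C - H - F - J - I - L - M - N - K

Need to visit all 12 open cells exactly once, starting at D and ending at K.
Cell C has only two open neighbours (H and B), so the path must pass straight through it: one of those is the cell it's entered from and the other is where it exits.
Route from D: up to A, 2× right (reaching C), down to H, left to F, down to J, left to I, down to L, 2× right (reaching N), up to K — 11 moves in all.
Check: all 12 open cells covered.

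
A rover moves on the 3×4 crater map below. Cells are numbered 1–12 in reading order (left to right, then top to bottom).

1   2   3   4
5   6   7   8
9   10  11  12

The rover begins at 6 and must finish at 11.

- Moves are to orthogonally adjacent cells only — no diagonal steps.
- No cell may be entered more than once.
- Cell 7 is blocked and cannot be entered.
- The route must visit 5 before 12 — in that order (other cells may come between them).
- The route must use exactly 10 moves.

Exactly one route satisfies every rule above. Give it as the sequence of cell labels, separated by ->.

The waypoints must appear in the order 5, 12, with no cell reused.
Route from 6: down 1 to 10, left 1 to 9, up 2 to 1, right 3 to 4, down 2 to 12, left 1 to 11 — 10 moves in all.
Check: order respected (5 at step 3, 12 at step 9); 10 moves as required.

6 -> 10 -> 9 -> 5 -> 1 -> 2 -> 3 -> 4 -> 8 -> 12 -> 11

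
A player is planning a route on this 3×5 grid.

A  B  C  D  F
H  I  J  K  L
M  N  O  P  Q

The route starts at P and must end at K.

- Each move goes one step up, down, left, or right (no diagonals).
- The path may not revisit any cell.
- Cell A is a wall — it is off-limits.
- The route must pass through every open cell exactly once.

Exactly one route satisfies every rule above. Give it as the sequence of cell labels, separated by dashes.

P - Q - L - F - D - C - B - I - H - M - N - O - J - K

Need to visit all 14 open cells exactly once, starting at P and ending at K.
Cell B has only two open neighbours (I and C), so the path must pass straight through it: one of those is the cell it's entered from and the other is where it exits.
Route from P: right 1 to Q, up 2 to F, left 3 to B, down 1 to I, left 1 to H, down 1 to M, right 2 to O, up 1 to J, right 1 to K — 13 moves in all.
Check: all 14 open cells covered.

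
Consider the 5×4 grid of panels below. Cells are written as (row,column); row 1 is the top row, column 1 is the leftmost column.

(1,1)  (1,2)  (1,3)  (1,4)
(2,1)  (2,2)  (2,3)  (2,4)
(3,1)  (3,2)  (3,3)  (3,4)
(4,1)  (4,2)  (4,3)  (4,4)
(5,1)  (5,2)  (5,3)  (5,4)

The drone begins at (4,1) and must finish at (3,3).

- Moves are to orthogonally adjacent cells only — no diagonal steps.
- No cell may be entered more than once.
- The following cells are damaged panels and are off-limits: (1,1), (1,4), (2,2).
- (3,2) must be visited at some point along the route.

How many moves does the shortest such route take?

Any route passes through (3,2) somewhere between (4,1) and (3,3). Summing Manhattan distances along the two legs ((4,1) → (3,2) → (3,3)) gives a lower bound of 2 + 1 = 3 moves.
A route of 3 moves achieves this: (4,1) → (3,1) → (3,2) → (3,3).
Since 3 matches the lower bound, it is optimal.

3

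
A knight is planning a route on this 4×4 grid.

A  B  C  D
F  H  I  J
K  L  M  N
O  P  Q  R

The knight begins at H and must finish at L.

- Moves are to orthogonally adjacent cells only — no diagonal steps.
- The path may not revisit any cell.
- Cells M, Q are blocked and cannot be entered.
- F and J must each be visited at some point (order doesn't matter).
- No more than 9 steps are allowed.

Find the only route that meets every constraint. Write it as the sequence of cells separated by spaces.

H I J D C B A F K L

The 9-move cap with required stops at F, J leaves no slack for detours.
Route from H: 2× right (reaching J), up to D, 3× left (reaching A), 2× down (reaching K), right to L — 9 moves in all.
Check: all required cells visited; 9 ≤ 9 moves.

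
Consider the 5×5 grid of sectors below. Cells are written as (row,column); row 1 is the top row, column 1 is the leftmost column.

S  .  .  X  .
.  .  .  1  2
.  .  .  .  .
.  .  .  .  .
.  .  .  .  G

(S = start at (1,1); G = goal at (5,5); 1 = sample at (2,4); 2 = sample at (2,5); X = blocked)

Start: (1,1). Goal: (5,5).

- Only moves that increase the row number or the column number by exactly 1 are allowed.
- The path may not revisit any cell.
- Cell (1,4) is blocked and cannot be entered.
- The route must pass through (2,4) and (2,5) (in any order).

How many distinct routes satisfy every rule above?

3

A right/down-only route from (1,1) to (5,5) makes exactly 4 down-moves and 4 right-moves in some order.
With no other constraints that would be C(8,4) = 70 routes.
A monotone route can only reach the required cells in the order (2,4), (2,5), so split there and multiply the segment counts (each segment already excludes blocked cells): (1,1)→(2,4): 3; (2,4)→(2,5): 1; (2,5)→(5,5): 1; product = 3.
That gives 3 routes.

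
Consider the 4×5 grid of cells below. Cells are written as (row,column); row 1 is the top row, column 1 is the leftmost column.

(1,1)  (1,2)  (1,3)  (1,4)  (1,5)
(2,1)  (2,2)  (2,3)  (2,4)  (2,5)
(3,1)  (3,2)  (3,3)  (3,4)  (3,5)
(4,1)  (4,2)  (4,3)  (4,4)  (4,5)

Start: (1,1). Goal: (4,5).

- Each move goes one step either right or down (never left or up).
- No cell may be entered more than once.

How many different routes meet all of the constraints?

A right/down-only route from (1,1) to (4,5) makes exactly 3 down-moves and 4 right-moves in some order.
With no other constraints that would be C(7,3) = 35 routes.
That gives 35 routes.

35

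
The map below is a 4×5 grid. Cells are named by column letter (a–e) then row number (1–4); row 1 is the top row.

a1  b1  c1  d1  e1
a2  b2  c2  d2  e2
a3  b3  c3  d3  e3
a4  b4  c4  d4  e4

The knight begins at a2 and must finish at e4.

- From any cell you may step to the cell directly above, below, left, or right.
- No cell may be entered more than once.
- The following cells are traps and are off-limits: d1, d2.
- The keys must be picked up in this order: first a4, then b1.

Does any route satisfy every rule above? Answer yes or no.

yes

One route that works: a2 → a3 → a4 → b4 → b3 → b2 → b1 → c1 → c2 → c3 → c4 → d4 → e4.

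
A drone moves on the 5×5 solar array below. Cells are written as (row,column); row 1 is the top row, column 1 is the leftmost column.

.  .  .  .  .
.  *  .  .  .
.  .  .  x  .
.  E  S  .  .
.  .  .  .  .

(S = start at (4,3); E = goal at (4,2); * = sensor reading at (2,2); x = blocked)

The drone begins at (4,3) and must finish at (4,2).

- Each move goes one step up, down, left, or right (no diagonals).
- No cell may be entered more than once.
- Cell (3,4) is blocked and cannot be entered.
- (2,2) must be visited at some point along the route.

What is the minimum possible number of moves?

5

Any route passes through (2,2) somewhere between (4,3) and (4,2). Summing Manhattan distances along the two legs ((4,3) → (2,2) → (4,2)) gives a lower bound of 3 + 2 = 5 moves.
A route of 5 moves achieves this: (4,3) → (3,3) → (2,3) → (2,2) → (3,2) → (4,2).
Since 5 matches the lower bound, it is optimal.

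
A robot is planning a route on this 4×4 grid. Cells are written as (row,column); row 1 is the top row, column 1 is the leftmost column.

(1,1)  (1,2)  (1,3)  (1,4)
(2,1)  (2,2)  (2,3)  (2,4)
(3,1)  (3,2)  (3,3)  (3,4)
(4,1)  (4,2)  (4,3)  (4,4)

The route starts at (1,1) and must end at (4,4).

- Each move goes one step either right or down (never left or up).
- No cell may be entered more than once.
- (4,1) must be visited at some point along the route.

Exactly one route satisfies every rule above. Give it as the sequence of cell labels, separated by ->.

(1,1) -> (2,1) -> (3,1) -> (4,1) -> (4,2) -> (4,3) -> (4,4)

Moves only go right or down, so the column and row indices never decrease.
Route from (1,1): 3× down (reaching (4,1)), 3× right (reaching (4,4)) — 6 moves in all.
Check: all required cells visited.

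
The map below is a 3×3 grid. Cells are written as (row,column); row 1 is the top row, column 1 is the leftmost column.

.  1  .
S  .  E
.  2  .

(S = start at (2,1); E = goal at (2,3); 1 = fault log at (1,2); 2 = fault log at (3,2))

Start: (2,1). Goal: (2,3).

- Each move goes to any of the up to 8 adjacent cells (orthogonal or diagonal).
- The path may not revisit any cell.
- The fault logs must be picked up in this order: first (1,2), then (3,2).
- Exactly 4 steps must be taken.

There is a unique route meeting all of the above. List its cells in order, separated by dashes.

The waypoints must appear in the order (1,2), (3,2), with no cell reused.
Route from (2,1): up-right 1 to (1,2), down 2 to (3,2), up-right 1 to (2,3) — 4 moves in all.
Check: order respected (1 at step 1, 2 at step 3); 4 moves as required.

(2,1) - (1,2) - (2,2) - (3,2) - (2,3)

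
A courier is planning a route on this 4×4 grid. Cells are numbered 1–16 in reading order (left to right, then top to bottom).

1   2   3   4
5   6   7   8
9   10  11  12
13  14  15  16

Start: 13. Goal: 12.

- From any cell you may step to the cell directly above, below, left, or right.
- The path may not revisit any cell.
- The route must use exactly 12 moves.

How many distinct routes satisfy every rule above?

36

Need simple routes of exactly 12 moves from 13 to 12 (Manhattan distance 4, so 4 moves are spent on a detour and 4 undoing it).
Branch systematically from the start, pruning whenever the remaining move budget drops below the Manhattan distance to 12 or differs from it in parity. Grouping the completions by first move — via 9: 17; via 14: 19 — and summing: 17 + 19 = 36.
That gives 36 routes.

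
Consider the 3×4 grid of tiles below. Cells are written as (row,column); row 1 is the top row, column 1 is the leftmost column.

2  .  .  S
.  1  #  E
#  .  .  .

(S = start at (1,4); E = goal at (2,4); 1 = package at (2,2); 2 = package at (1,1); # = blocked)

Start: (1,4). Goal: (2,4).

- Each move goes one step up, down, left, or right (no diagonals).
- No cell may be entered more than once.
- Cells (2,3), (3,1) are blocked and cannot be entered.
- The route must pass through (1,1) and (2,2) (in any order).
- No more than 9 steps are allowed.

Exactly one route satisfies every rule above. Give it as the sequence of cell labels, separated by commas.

The budget equals the shortest possible length, so every move has to be on a shortest route through the required cells.
Route from (1,4): left 3 to (1,1), down 1 to (2,1), right 1 to (2,2), down 1 to (3,2), right 2 to (3,4), up 1 to (2,4) — 9 moves in all.
Check: all required cells visited; 9 ≤ 9 moves.

(1,4), (1,3), (1,2), (1,1), (2,1), (2,2), (3,2), (3,3), (3,4), (2,4)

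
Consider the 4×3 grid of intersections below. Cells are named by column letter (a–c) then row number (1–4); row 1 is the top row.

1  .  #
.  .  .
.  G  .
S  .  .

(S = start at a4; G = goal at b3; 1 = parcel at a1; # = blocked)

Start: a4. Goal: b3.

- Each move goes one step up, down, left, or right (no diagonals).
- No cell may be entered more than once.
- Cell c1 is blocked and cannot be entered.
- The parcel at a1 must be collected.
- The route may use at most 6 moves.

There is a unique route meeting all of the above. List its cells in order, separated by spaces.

a4 a3 a2 a1 b1 b2 b3

Any route must reach a1 and still end at b3 within 6 moves, so the order of the required stops is forced.
Route from a4: 3× up (reaching a1), right to b1, 2× down (reaching b3) — 6 moves in all.
Check: all required cells visited; 6 ≤ 6 moves.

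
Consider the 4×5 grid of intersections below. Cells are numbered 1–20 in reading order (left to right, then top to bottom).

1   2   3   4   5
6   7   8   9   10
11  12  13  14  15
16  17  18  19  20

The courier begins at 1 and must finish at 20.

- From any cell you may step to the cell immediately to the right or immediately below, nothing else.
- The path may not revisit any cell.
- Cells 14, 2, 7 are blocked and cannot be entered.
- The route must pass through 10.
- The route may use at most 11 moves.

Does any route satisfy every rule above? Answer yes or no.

Every right/down route from 1 to 10 runs into a blocked cell, so that leg cannot be completed.

no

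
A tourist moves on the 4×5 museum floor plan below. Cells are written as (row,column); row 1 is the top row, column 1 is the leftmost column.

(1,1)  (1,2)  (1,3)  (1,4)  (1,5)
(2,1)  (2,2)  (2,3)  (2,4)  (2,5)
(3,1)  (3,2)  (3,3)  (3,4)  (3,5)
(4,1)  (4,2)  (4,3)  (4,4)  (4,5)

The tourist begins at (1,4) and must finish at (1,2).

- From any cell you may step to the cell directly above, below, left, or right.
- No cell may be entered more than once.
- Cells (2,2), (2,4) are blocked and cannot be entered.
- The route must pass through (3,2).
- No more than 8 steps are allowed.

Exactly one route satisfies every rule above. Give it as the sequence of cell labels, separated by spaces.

(1,4) (1,3) (2,3) (3,3) (3,2) (3,1) (2,1) (1,1) (1,2)

The budget equals the shortest possible length, so every move has to be on a shortest route through the required cells.
Route from (1,4): left to (1,3), 2× down (reaching (3,3)), 2× left (reaching (3,1)), 2× up (reaching (1,1)), right to (1,2) — 8 moves in all.
Check: all required cells visited; 8 ≤ 8 moves.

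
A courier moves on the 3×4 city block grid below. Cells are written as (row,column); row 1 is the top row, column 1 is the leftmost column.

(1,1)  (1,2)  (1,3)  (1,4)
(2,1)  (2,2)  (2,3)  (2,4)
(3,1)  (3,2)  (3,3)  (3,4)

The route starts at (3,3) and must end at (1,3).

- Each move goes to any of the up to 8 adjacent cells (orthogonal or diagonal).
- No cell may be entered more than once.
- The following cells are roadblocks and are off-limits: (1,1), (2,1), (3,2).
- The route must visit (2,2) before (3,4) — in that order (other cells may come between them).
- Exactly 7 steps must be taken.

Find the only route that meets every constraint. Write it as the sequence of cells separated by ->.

The waypoints must appear in the order (2,2), (3,4), with no cell reused.
Route from (3,3): up-left 1 to (2,2), up 1 to (1,2), down-right 2 to (3,4), up 2 to (1,4), left 1 to (1,3) — 7 moves in all.
Check: order respected ((2,2) at step 1, (3,4) at step 4); 7 moves as required.

(3,3) -> (2,2) -> (1,2) -> (2,3) -> (3,4) -> (2,4) -> (1,4) -> (1,3)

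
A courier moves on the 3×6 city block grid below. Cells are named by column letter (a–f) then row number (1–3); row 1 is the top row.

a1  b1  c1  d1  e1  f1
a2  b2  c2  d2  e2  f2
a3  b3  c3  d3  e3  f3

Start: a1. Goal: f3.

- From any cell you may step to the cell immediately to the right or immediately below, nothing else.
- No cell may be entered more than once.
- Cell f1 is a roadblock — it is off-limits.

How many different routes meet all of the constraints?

A right/down-only route from a1 to f3 makes exactly 2 down-moves and 5 right-moves in some order.
With no other constraints that would be C(7,2) = 21 routes.
Subtract routes through each blocked cell (inclusion–exclusion for overlaps): − through f1: 1 → 20.
That gives 20 routes.

20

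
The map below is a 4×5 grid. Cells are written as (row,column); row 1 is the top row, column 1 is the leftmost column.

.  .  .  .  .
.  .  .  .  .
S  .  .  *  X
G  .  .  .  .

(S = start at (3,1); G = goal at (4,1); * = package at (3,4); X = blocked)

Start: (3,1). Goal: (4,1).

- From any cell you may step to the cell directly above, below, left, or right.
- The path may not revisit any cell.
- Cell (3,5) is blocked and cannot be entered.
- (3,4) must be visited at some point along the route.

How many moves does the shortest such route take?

7

Any route passes through (3,4) somewhere between (3,1) and (4,1). Summing Manhattan distances along the two legs ((3,1) → (3,4) → (4,1)) gives a lower bound of 3 + 4 = 7 moves.
A route of 7 moves achieves this: (3,1) → (3,2) → (3,3) → (3,4) → (4,4) → (4,3) → (4,2) → (4,1).
Since 7 matches the lower bound, it is optimal.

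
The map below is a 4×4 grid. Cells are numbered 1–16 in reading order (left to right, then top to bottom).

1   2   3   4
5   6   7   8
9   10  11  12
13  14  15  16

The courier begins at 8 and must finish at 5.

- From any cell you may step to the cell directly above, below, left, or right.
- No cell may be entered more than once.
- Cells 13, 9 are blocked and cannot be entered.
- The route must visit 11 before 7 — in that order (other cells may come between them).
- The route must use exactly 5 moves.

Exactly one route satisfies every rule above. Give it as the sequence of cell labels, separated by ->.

The waypoints must appear in the order 11, 7, with no cell reused.
Route from 8: down to 12, left to 11, up to 7, 2× left (reaching 5) — 5 moves in all.
Check: order respected (11 at step 2, 7 at step 3); 5 moves as required.

8 -> 12 -> 11 -> 7 -> 6 -> 5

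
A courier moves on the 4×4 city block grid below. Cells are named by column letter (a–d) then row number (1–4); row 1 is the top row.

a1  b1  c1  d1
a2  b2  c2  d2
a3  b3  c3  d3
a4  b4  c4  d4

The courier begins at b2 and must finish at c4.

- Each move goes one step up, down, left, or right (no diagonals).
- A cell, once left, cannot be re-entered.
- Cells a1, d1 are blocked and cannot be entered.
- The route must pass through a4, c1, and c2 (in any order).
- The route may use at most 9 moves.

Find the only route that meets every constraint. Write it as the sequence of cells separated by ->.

Any route must reach a4, c1, and c2 and still end at c4 within 9 moves, so the order of the required stops is forced.
Route from b2: up to b1, right to c1, 2× down (reaching c3), 2× left (reaching a3), down to a4, 2× right (reaching c4) — 9 moves in all.
Check: all required cells visited; 9 ≤ 9 moves.

b2 -> b1 -> c1 -> c2 -> c3 -> b3 -> a3 -> a4 -> b4 -> c4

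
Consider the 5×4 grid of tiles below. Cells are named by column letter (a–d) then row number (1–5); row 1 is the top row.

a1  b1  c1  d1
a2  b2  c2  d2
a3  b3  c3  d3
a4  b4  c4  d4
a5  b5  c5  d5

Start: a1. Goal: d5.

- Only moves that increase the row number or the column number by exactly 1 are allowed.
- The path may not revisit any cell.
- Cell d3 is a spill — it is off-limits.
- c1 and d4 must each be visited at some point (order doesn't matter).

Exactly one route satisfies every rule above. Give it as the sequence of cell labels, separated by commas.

Moves only go right or down, so the column and row indices never decrease.
Route from a1: 2× right (reaching c1), 3× down (reaching c4), right to d4, down to d5 — 7 moves in all.
Check: all required cells visited.

a1, b1, c1, c2, c3, c4, d4, d5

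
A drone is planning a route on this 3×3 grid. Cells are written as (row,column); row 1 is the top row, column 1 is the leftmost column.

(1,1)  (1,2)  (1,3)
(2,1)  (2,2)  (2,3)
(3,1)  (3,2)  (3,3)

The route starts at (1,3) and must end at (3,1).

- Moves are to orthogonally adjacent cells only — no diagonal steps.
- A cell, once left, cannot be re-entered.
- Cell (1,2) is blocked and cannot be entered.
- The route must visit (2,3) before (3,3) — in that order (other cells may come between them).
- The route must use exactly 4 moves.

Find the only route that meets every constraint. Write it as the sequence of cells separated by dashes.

(1,3) - (2,3) - (3,3) - (3,2) - (3,1)

The waypoints must appear in the order (2,3), (3,3), with no cell reused.
Route from (1,3): 2× down (reaching (3,3)), 2× left (reaching (3,1)) — 4 moves in all.
Check: order respected ((2,3) at step 1, (3,3) at step 2); 4 moves as required.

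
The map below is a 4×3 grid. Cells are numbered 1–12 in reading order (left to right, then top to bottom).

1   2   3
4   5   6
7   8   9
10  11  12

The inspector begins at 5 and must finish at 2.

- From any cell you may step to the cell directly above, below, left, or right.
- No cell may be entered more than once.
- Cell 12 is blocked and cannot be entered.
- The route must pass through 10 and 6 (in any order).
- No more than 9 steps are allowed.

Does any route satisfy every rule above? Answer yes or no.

yes

One route that works: 5 → 4 → 7 → 10 → 11 → 8 → 9 → 6 → 3 → 2.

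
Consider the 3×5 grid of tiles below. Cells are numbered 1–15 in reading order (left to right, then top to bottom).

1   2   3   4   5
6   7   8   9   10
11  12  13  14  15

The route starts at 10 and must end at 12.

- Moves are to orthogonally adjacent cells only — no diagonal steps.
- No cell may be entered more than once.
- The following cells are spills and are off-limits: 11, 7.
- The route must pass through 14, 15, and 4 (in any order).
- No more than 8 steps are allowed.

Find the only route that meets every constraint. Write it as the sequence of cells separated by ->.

10 -> 15 -> 14 -> 9 -> 4 -> 3 -> 8 -> 13 -> 12

The 8-move cap with required stops at 14, 15, 4 leaves no slack for detours.
Route from 10: down 1 to 15, left 1 to 14, up 2 to 4, left 1 to 3, down 2 to 13, left 1 to 12 — 8 moves in all.
Check: all required cells visited; 8 ≤ 8 moves.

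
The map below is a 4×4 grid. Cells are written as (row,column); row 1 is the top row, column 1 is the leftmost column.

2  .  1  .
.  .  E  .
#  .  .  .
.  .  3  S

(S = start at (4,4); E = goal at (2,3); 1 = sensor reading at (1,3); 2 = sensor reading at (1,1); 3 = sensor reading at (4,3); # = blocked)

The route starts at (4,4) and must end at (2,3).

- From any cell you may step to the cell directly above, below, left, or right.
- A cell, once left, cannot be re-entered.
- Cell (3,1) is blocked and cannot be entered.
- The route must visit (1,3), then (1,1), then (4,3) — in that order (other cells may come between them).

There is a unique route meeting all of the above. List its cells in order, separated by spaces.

(4,4) (3,4) (2,4) (1,4) (1,3) (1,2) (1,1) (2,1) (2,2) (3,2) (4,2) (4,3) (3,3) (2,3)

The waypoints must appear in the order (1,3), (1,1), (4,3), with no cell reused.
Route from (4,4): 3× up (reaching (1,4)), 3× left (reaching (1,1)), down to (2,1), right to (2,2), 2× down (reaching (4,2)), right to (4,3), 2× up (reaching (2,3)) — 13 moves in all.
Check: order respected (1 at step 4, 2 at step 6, 3 at step 11).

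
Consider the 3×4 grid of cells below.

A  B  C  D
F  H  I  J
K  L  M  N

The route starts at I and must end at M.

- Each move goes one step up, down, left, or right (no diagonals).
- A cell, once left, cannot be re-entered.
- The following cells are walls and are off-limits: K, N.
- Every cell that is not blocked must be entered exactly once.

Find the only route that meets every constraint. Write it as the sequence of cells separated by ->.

I -> J -> D -> C -> B -> A -> F -> H -> L -> M

Need to visit all 10 open cells exactly once, starting at I and ending at M.
Cell A has only two open neighbours (F and B), so the path must pass straight through it: one of those is the cell it's entered from and the other is where it exits.
Route from I: right to J, up to D, 3× left (reaching A), down to F, right to H, down to L, right to M — 9 moves in all.
Check: all 10 open cells covered.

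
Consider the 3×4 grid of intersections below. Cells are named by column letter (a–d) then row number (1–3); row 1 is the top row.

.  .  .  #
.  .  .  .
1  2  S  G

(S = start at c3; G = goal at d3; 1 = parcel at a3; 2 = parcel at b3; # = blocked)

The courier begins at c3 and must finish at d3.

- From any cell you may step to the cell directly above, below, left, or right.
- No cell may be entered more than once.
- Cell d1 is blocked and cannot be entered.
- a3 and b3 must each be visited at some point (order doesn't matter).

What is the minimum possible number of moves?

7

Any route passes through a3 and b3 in some order between c3 and d3. Summing Manhattan distances along each leg and taking the cheapest ordering (c3 → a3 → b3 → d3) gives a lower bound of 2 + 1 + 2 = 5 moves.
The shortest route satisfying every rule uses 7 moves: c3 → b3 → a3 → a2 → b2 → c2 → d2 → d3.
The no-revisit rule (legs can't share cells) pushes the minimum above the 5-move bound; an exhaustive check rules out every length from 5 to 6, leaving 7 as the minimum.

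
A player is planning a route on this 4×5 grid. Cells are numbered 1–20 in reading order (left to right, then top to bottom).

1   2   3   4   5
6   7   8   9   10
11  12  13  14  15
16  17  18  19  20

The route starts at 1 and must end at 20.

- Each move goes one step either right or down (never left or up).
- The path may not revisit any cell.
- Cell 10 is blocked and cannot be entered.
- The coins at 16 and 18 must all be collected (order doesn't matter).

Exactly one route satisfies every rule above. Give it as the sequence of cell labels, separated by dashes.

1 - 6 - 11 - 16 - 17 - 18 - 19 - 20

Moves only go right or down, so the column and row indices never decrease.
Route from 1: 3× down (reaching 16), 4× right (reaching 20) — 7 moves in all.
Check: all required cells visited.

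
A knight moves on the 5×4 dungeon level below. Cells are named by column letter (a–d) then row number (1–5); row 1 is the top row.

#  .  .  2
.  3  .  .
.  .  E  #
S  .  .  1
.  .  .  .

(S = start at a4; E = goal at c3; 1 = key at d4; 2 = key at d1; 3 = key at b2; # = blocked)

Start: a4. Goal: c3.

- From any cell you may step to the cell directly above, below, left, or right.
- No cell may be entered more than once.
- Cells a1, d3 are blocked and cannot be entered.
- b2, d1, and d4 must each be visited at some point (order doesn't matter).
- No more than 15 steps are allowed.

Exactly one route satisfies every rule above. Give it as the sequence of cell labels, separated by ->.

a4 -> a5 -> b5 -> c5 -> d5 -> d4 -> c4 -> b4 -> b3 -> b2 -> b1 -> c1 -> d1 -> d2 -> c2 -> c3

The 15-move cap with required stops at b2, d1, d4 leaves no slack for detours.
Route from a4: down to a5, 3× right (reaching d5), up to d4, 2× left (reaching b4), 3× up (reaching b1), 2× right (reaching d1), down to d2, left to c2, down to c3 — 15 moves in all.
Check: all required cells visited; 15 ≤ 15 moves.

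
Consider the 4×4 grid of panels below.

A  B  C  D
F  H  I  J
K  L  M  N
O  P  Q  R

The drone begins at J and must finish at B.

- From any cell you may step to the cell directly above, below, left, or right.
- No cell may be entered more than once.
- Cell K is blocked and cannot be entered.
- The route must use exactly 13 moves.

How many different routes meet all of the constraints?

1

Need simple routes of exactly 13 moves from J to B (Manhattan distance 3, so 5 moves are spent on a detour and 5 undoing it).
Enumerating: J D C I M N R Q P L H F A B.
That gives 1 route.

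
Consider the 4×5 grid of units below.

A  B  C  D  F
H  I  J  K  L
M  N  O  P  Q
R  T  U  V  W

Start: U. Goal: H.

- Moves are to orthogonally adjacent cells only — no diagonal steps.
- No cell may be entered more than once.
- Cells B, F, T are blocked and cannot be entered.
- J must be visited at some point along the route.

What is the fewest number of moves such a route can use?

Any route passes through J somewhere between U and H. Summing Manhattan distances along the two legs (U → J → H) gives a lower bound of 2 + 2 = 4 moves.
A route of 4 moves achieves this: U → O → J → I → H.
Since 4 matches the lower bound, it is optimal.

4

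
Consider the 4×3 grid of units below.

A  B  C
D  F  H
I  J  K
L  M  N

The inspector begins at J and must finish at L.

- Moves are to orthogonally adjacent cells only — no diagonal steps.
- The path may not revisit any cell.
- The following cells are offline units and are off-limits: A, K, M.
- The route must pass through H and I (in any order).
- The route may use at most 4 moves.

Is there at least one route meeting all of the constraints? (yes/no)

no

Even ignoring the no-revisit rule, getting from J to L, taking the cheapest ordering J → H → I → L needs at least 2 + 3 + 1 = 6 moves (Manhattan distance per leg), which exceeds the 4-move limit.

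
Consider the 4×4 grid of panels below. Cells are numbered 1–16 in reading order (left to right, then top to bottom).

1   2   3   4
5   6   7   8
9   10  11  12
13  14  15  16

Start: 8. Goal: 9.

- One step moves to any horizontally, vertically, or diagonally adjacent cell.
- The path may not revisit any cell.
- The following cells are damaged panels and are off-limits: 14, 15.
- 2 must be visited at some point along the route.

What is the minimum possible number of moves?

4

Any route passes through 2 somewhere between 8 and 9. Summing Chebyshev distances along the two legs (8 → 2 → 9) gives a lower bound of 2 + 2 = 4 moves.
A route of 4 moves achieves this: 8 → 3 → 2 → 5 → 9.
Since 4 matches the lower bound, it is optimal.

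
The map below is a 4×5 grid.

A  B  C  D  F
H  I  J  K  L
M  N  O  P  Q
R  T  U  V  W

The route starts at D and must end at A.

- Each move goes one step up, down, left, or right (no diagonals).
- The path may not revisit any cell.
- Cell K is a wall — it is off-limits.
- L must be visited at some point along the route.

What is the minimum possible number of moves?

Any route passes through L somewhere between D and A. Summing Manhattan distances along the two legs (D → L → A) gives a lower bound of 2 + 5 = 7 moves.
The shortest route satisfying every rule uses 9 moves: D → F → L → Q → P → O → J → C → B → A.
The no-revisit rule (legs can't share cells) pushes the minimum above the 7-move bound; an exhaustive check rules out every length from 7 to 8, leaving 9 as the minimum.

9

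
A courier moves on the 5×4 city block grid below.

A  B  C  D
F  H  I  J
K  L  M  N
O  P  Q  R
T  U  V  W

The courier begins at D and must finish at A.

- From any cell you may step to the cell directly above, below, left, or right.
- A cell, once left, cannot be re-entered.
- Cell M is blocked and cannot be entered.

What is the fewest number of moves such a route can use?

The Manhattan distance from D to A is |1−1| + |4−1| = 3, so at least 3 moves are needed.
A route of 3 moves achieves this: D → C → B → A.
Since 3 matches the lower bound, it is optimal.

3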